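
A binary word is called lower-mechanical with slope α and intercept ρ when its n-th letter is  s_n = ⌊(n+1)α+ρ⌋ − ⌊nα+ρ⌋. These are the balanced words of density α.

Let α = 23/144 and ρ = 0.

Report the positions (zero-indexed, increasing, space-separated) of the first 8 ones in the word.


n=0: ⌊23/144⌋−⌊0/144⌋ = 0−0 = 0
n=1: ⌊46/144⌋−⌊23/144⌋ = 0−0 = 0
n=2: ⌊69/144⌋−⌊46/144⌋ = 0−0 = 0
n=3: ⌊92/144⌋−⌊69/144⌋ = 0−0 = 0
n=4: ⌊115/144⌋−⌊92/144⌋ = 0−0 = 0
n=5: ⌊138/144⌋−⌊115/144⌋ = 0−0 = 0
n=6: ⌊161/144⌋−⌊138/144⌋ = 1−0 = 1  ← one
n=7: ⌊184/144⌋−⌊161/144⌋ = 1−1 = 0
n=8: ⌊207/144⌋−⌊184/144⌋ = 1−1 = 0
n=9: ⌊230/144⌋−⌊207/144⌋ = 1−1 = 0
n=10: ⌊253/144⌋−⌊230/144⌋ = 1−1 = 0
n=11: ⌊276/144⌋−⌊253/144⌋ = 1−1 = 0
n=12: ⌊299/144⌋−⌊276/144⌋ = 2−1 = 1  ← one
n=13: ⌊322/144⌋−⌊299/144⌋ = 2−2 = 0
n=14: ⌊345/144⌋−⌊322/144⌋ = 2−2 = 0
n=15: ⌊368/144⌋−⌊345/144⌋ = 2−2 = 0
n=16: ⌊391/144⌋−⌊368/144⌋ = 2−2 = 0
n=17: ⌊414/144⌋−⌊391/144⌋ = 2−2 = 0
n=18: ⌊437/144⌋−⌊414/144⌋ = 3−2 = 1  ← one
n=19: ⌊460/144⌋−⌊437/144⌋ = 3−3 = 0
n=20: ⌊483/144⌋−⌊460/144⌋ = 3−3 = 0
n=21: ⌊506/144⌋−⌊483/144⌋ = 3−3 = 0
n=22: ⌊529/144⌋−⌊506/144⌋ = 3−3 = 0
n=23: ⌊552/144⌋−⌊529/144⌋ = 3−3 = 0
n=24: ⌊575/144⌋−⌊552/144⌋ = 3−3 = 0
n=25: ⌊598/144⌋−⌊575/144⌋ = 4−3 = 1  ← one
n=26: ⌊621/144⌋−⌊598/144⌋ = 4−4 = 0
n=27: ⌊644/144⌋−⌊621/144⌋ = 4−4 = 0
n=28: ⌊667/144⌋−⌊644/144⌋ = 4−4 = 0
n=29: ⌊690/144⌋−⌊667/144⌋ = 4−4 = 0
n=30: ⌊713/144⌋−⌊690/144⌋ = 4−4 = 0
n=31: ⌊736/144⌋−⌊713/144⌋ = 5−4 = 1  ← one
n=32: ⌊759/144⌋−⌊736/144⌋ = 5−5 = 0
n=33: ⌊782/144⌋−⌊759/144⌋ = 5−5 = 0
n=34: ⌊805/144⌋−⌊782/144⌋ = 5−5 = 0
n=35: ⌊828/144⌋−⌊805/144⌋ = 5−5 = 0
n=36: ⌊851/144⌋−⌊828/144⌋ = 5−5 = 0
n=37: ⌊874/144⌋−⌊851/144⌋ = 6−5 = 1  ← one
n=38: ⌊897/144⌋−⌊874/144⌋ = 6−6 = 0
n=39: ⌊920/144⌋−⌊897/144⌋ = 6−6 = 0
n=40: ⌊943/144⌋−⌊920/144⌋ = 6−6 = 0
n=41: ⌊966/144⌋−⌊943/144⌋ = 6−6 = 0
n=42: ⌊989/144⌋−⌊966/144⌋ = 6−6 = 0
n=43: ⌊1012/144⌋−⌊989/144⌋ = 7−6 = 1  ← one
n=44: ⌊1035/144⌋−⌊1012/144⌋ = 7−7 = 0
n=45: ⌊1058/144⌋−⌊1035/144⌋ = 7−7 = 0
n=46: ⌊1081/144⌋−⌊1058/144⌋ = 7−7 = 0
n=47: ⌊1104/144⌋−⌊1081/144⌋ = 7−7 = 0
n=48: ⌊1127/144⌋−⌊1104/144⌋ = 7−7 = 0
n=49: ⌊1150/144⌋−⌊1127/144⌋ = 7−7 = 0
n=50: ⌊1173/144⌋−⌊1150/144⌋ = 8−7 = 1  ← one
positions of the first 8 ones: 6 12 18 25 31 37 43 50

6 12 18 25 31 37 43 50


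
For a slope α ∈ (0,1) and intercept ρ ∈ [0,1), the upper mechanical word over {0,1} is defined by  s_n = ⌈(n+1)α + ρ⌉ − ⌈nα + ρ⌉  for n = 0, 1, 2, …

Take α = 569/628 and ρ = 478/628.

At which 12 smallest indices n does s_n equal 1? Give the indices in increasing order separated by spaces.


n=0: ⌈1047/628⌉−⌈478/628⌉ = 2−1 = 1  ← one
n=1: ⌈1616/628⌉−⌈1047/628⌉ = 3−2 = 1  ← one
n=2: ⌈2185/628⌉−⌈1616/628⌉ = 4−3 = 1  ← one
n=3: ⌈2754/628⌉−⌈2185/628⌉ = 5−4 = 1  ← one
n=4: ⌈3323/628⌉−⌈2754/628⌉ = 6−5 = 1  ← one
n=5: ⌈3892/628⌉−⌈3323/628⌉ = 7−6 = 1  ← one
n=6: ⌈4461/628⌉−⌈3892/628⌉ = 8−7 = 1  ← one
n=7: ⌈5030/628⌉−⌈4461/628⌉ = 9−8 = 1  ← one
n=8: ⌈5599/628⌉−⌈5030/628⌉ = 9−9 = 0
n=9: ⌈6168/628⌉−⌈5599/628⌉ = 10−9 = 1  ← one
n=10: ⌈6737/628⌉−⌈6168/628⌉ = 11−10 = 1  ← one
n=11: ⌈7306/628⌉−⌈6737/628⌉ = 12−11 = 1  ← one
n=12: ⌈7875/628⌉−⌈7306/628⌉ = 13−12 = 1  ← one
positions of the first 12 ones: 0 1 2 3 4 5 6 7 9 10 11 12

0 1 2 3 4 5 6 7 9 10 11 12


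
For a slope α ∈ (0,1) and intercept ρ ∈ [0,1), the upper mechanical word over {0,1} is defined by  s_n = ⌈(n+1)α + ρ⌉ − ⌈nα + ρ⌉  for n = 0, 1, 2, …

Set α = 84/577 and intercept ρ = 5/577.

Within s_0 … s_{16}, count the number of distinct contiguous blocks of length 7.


7

t_n = ⌈(n·84+5)/577⌉ for n = 0 … 17:
  n=0…9: ⌈5/577⌉=1 ⌈89/577⌉=1 ⌈173/577⌉=1 ⌈257/577⌉=1 ⌈341/577⌉=1 ⌈425/577⌉=1 ⌈509/577⌉=1 ⌈593/577⌉=2 ⌈677/577⌉=2 ⌈761/577⌉=2
  n=10…17: ⌈845/577⌉=2 ⌈929/577⌉=2 ⌈1013/577⌉=2 ⌈1097/577⌉=2 ⌈1181/577⌉=3 ⌈1265/577⌉=3 ⌈1349/577⌉=3 ⌈1433/577⌉=3
s_n = t_(n+1) − t_n for n = 0 … 16 gives
prefix = 00000010000001000
slide a length-7 window over [0..6] … [10..16] (11 windows); first occurrence of each distinct factor:
  [  0..  6] 0000001
  [  1..  7] 0000010
  [  2..  8] 0000100
  [  3..  9] 0001000
  [  4.. 10] 0010000
  [  5.. 11] 0100000
  [  6.. 12] 1000000
  (the other 4 windows repeat one of these)
distinct factors: {0000001, 0000010, 0000100, 0001000, 0010000, 0100000, 1000000}
count = 7  (Sturmian bound for length 7 is 8)


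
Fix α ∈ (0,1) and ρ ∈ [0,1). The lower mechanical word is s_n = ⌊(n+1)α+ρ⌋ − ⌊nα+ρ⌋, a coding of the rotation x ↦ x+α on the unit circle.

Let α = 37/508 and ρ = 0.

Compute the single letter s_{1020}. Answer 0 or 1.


(n+1)α + ρ = (1021·37) / 508 = 37777/508
nα + ρ     = (1020·37) / 508 = 37740/508
⌊37777/508⌋ = 74,  ⌊37740/508⌋ = 74
s_{1020} = 74 − 74 = 0

0


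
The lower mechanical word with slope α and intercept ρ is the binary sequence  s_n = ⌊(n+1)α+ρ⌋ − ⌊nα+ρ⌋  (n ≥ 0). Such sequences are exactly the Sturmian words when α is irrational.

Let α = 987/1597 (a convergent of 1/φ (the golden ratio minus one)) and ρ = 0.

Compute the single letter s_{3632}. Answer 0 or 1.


1

(n+1)α + ρ = (3633·987) / 1597 = 3585771/1597
nα + ρ     = (3632·987) / 1597 = 3584784/1597
⌊3585771/1597⌋ = 2245,  ⌊3584784/1597⌋ = 2244
s_{3632} = 2245 − 2244 = 1


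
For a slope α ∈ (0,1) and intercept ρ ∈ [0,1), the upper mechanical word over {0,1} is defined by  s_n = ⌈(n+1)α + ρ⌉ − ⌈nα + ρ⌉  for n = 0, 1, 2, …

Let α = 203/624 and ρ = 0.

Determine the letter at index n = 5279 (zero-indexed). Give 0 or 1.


(n+1)α + ρ = (5280·203) / 624 = 1071840/624
nα + ρ     = (5279·203) / 624 = 1071637/624
⌈1071840/624⌉ = 1718,  ⌈1071637/624⌉ = 1718
s_{5279} = 1718 − 1718 = 0

0


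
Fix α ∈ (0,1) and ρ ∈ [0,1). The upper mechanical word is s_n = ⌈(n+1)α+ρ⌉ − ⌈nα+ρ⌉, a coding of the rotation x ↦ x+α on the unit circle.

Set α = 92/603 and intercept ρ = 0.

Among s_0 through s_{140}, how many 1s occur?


#1s = Σ_{n=0}^{140} s_n = Σ_{n=0}^{140} (⌈(n+1)α+ρ⌉ − ⌈nα+ρ⌉)
the sum telescopes: every ⌈nα+ρ⌉ with 0 < n < 141 appears once with + and once with −, leaving ⌈141α+ρ⌉ − ⌈0·α+ρ⌉
141α + ρ = (141·92) / 603 = 12972/603
ρ = 0/603
⌈12972/603⌉ = 22,  ⌈0/603⌉ = 0
#1s = 22 − 0 = 22

22


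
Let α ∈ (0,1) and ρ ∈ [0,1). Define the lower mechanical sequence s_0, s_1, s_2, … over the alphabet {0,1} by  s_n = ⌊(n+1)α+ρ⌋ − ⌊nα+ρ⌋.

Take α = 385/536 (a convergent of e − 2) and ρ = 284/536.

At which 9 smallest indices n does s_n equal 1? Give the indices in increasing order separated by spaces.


n=0: ⌊669/536⌋−⌊284/536⌋ = 1−0 = 1  ← one
n=1: ⌊1054/536⌋−⌊669/536⌋ = 1−1 = 0
n=2: ⌊1439/536⌋−⌊1054/536⌋ = 2−1 = 1  ← one
n=3: ⌊1824/536⌋−⌊1439/536⌋ = 3−2 = 1  ← one
n=4: ⌊2209/536⌋−⌊1824/536⌋ = 4−3 = 1  ← one
n=5: ⌊2594/536⌋−⌊2209/536⌋ = 4−4 = 0
n=6: ⌊2979/536⌋−⌊2594/536⌋ = 5−4 = 1  ← one
n=7: ⌊3364/536⌋−⌊2979/536⌋ = 6−5 = 1  ← one
n=8: ⌊3749/536⌋−⌊3364/536⌋ = 6−6 = 0
n=9: ⌊4134/536⌋−⌊3749/536⌋ = 7−6 = 1  ← one
n=10: ⌊4519/536⌋−⌊4134/536⌋ = 8−7 = 1  ← one
n=11: ⌊4904/536⌋−⌊4519/536⌋ = 9−8 = 1  ← one
positions of the first 9 ones: 0 2 3 4 6 7 9 10 11

0 2 3 4 6 7 9 10 11


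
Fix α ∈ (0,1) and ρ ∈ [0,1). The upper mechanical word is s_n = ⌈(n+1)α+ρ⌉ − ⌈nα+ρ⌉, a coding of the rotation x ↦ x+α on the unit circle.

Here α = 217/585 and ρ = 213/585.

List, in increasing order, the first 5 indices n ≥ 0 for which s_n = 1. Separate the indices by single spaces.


n=0: ⌈430/585⌉−⌈213/585⌉ = 1−1 = 0
n=1: ⌈647/585⌉−⌈430/585⌉ = 2−1 = 1  ← one
n=2: ⌈864/585⌉−⌈647/585⌉ = 2−2 = 0
n=3: ⌈1081/585⌉−⌈864/585⌉ = 2−2 = 0
n=4: ⌈1298/585⌉−⌈1081/585⌉ = 3−2 = 1  ← one
n=5: ⌈1515/585⌉−⌈1298/585⌉ = 3−3 = 0
n=6: ⌈1732/585⌉−⌈1515/585⌉ = 3−3 = 0
n=7: ⌈1949/585⌉−⌈1732/585⌉ = 4−3 = 1  ← one
n=8: ⌈2166/585⌉−⌈1949/585⌉ = 4−4 = 0
n=9: ⌈2383/585⌉−⌈2166/585⌉ = 5−4 = 1  ← one
n=10: ⌈2600/585⌉−⌈2383/585⌉ = 5−5 = 0
n=11: ⌈2817/585⌉−⌈2600/585⌉ = 5−5 = 0
n=12: ⌈3034/585⌉−⌈2817/585⌉ = 6−5 = 1  ← one
positions of the first 5 ones: 1 4 7 9 12

1 4 7 9 12


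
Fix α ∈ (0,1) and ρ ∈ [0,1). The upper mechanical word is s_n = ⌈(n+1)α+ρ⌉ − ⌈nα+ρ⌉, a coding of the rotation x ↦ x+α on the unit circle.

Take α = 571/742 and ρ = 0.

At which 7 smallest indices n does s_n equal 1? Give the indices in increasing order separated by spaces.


0 1 2 3 5 6 7

n=0: ⌈571/742⌉−⌈0/742⌉ = 1−0 = 1  ← one
n=1: ⌈1142/742⌉−⌈571/742⌉ = 2−1 = 1  ← one
n=2: ⌈1713/742⌉−⌈1142/742⌉ = 3−2 = 1  ← one
n=3: ⌈2284/742⌉−⌈1713/742⌉ = 4−3 = 1  ← one
n=4: ⌈2855/742⌉−⌈2284/742⌉ = 4−4 = 0
n=5: ⌈3426/742⌉−⌈2855/742⌉ = 5−4 = 1  ← one
n=6: ⌈3997/742⌉−⌈3426/742⌉ = 6−5 = 1  ← one
n=7: ⌈4568/742⌉−⌈3997/742⌉ = 7−6 = 1  ← one
positions of the first 7 ones: 0 1 2 3 5 6 7


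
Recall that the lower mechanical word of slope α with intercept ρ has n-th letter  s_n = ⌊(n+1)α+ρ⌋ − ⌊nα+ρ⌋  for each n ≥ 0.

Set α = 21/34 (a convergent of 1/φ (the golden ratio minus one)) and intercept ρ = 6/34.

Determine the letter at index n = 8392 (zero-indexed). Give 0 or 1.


(n+1)α + ρ = (8393·21 + 6) / 34 = 176259/34
nα + ρ     = (8392·21 + 6) / 34 = 176238/34
⌊176259/34⌋ = 5184,  ⌊176238/34⌋ = 5183
s_{8392} = 5184 − 5183 = 1

1


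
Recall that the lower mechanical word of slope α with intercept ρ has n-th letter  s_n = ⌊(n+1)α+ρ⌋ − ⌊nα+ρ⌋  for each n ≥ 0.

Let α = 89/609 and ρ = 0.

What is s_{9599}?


0

(n+1)α + ρ = (9600·89) / 609 = 854400/609
nα + ρ     = (9599·89) / 609 = 854311/609
⌊854400/609⌋ = 1402,  ⌊854311/609⌋ = 1402
s_{9599} = 1402 − 1402 = 0


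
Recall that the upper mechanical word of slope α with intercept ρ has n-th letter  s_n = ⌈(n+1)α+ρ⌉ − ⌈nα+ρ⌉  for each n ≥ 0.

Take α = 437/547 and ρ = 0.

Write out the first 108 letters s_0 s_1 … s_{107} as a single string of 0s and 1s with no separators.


n=0: ⌈(1·437)/547⌉ − ⌈(0·437)/547⌉ = ⌈437/547⌉ − ⌈0/547⌉ = 1 − 0 = 1
n=1: ⌈(2·437)/547⌉ − ⌈(1·437)/547⌉ = ⌈874/547⌉ − ⌈437/547⌉ = 2 − 1 = 1
n=2: ⌈(3·437)/547⌉ − ⌈(2·437)/547⌉ = ⌈1311/547⌉ − ⌈874/547⌉ = 3 − 2 = 1
n=3: ⌈(4·437)/547⌉ − ⌈(3·437)/547⌉ = ⌈1748/547⌉ − ⌈1311/547⌉ = 4 − 3 = 1
n=4: ⌈(5·437)/547⌉ − ⌈(4·437)/547⌉ = ⌈2185/547⌉ − ⌈1748/547⌉ = 4 − 4 = 0
n=5: ⌈(6·437)/547⌉ − ⌈(5·437)/547⌉ = ⌈2622/547⌉ − ⌈2185/547⌉ = 5 − 4 = 1
n=6: ⌈(7·437)/547⌉ − ⌈(6·437)/547⌉ = ⌈3059/547⌉ − ⌈2622/547⌉ = 6 − 5 = 1
n=7: ⌈(8·437)/547⌉ − ⌈(7·437)/547⌉ = ⌈3496/547⌉ − ⌈3059/547⌉ = 7 − 6 = 1
n=8: ⌈(9·437)/547⌉ − ⌈(8·437)/547⌉ = ⌈3933/547⌉ − ⌈3496/547⌉ = 8 − 7 = 1
n=9: ⌈(10·437)/547⌉ − ⌈(9·437)/547⌉ = ⌈4370/547⌉ − ⌈3933/547⌉ = 8 − 8 = 0
n=10: ⌈(11·437)/547⌉ − ⌈(10·437)/547⌉ = ⌈4807/547⌉ − ⌈4370/547⌉ = 9 − 8 = 1
n=11: ⌈(12·437)/547⌉ − ⌈(11·437)/547⌉ = ⌈5244/547⌉ − ⌈4807/547⌉ = 10 − 9 = 1
n=12: ⌈(13·437)/547⌉ − ⌈(12·437)/547⌉ = ⌈5681/547⌉ − ⌈5244/547⌉ = 11 − 10 = 1
n=13: ⌈(14·437)/547⌉ − ⌈(13·437)/547⌉ = ⌈6118/547⌉ − ⌈5681/547⌉ = 12 − 11 = 1
n=14: ⌈(15·437)/547⌉ − ⌈(14·437)/547⌉ = ⌈6555/547⌉ − ⌈6118/547⌉ = 12 − 12 = 0
n=15: ⌈(16·437)/547⌉ − ⌈(15·437)/547⌉ = ⌈6992/547⌉ − ⌈6555/547⌉ = 13 − 12 = 1
n=16: ⌈(17·437)/547⌉ − ⌈(16·437)/547⌉ = ⌈7429/547⌉ − ⌈6992/547⌉ = 14 − 13 = 1
n=17: ⌈(18·437)/547⌉ − ⌈(17·437)/547⌉ = ⌈7866/547⌉ − ⌈7429/547⌉ = 15 − 14 = 1
n=18: ⌈(19·437)/547⌉ − ⌈(18·437)/547⌉ = ⌈8303/547⌉ − ⌈7866/547⌉ = 16 − 15 = 1
n=19: ⌈(20·437)/547⌉ − ⌈(19·437)/547⌉ = ⌈8740/547⌉ − ⌈8303/547⌉ = 16 − 16 = 0
n=20: ⌈(21·437)/547⌉ − ⌈(20·437)/547⌉ = ⌈9177/547⌉ − ⌈8740/547⌉ = 17 − 16 = 1
n=21: ⌈(22·437)/547⌉ − ⌈(21·437)/547⌉ = ⌈9614/547⌉ − ⌈9177/547⌉ = 18 − 17 = 1
n=22: ⌈(23·437)/547⌉ − ⌈(22·437)/547⌉ = ⌈10051/547⌉ − ⌈9614/547⌉ = 19 − 18 = 1
n=23: ⌈(24·437)/547⌉ − ⌈(23·437)/547⌉ = ⌈10488/547⌉ − ⌈10051/547⌉ = 20 − 19 = 1
n=24: ⌈(25·437)/547⌉ − ⌈(24·437)/547⌉ = ⌈10925/547⌉ − ⌈10488/547⌉ = 20 − 20 = 0
n=25: ⌈(26·437)/547⌉ − ⌈(25·437)/547⌉ = ⌈11362/547⌉ − ⌈10925/547⌉ = 21 − 20 = 1
n=26: ⌈(27·437)/547⌉ − ⌈(26·437)/547⌉ = ⌈11799/547⌉ − ⌈11362/547⌉ = 22 − 21 = 1
n=27: ⌈(28·437)/547⌉ − ⌈(27·437)/547⌉ = ⌈12236/547⌉ − ⌈11799/547⌉ = 23 − 22 = 1
n=28: ⌈(29·437)/547⌉ − ⌈(28·437)/547⌉ = ⌈12673/547⌉ − ⌈12236/547⌉ = 24 − 23 = 1
n=29: ⌈(30·437)/547⌉ − ⌈(29·437)/547⌉ = ⌈13110/547⌉ − ⌈12673/547⌉ = 24 − 24 = 0
n=30: ⌈(31·437)/547⌉ − ⌈(30·437)/547⌉ = ⌈13547/547⌉ − ⌈13110/547⌉ = 25 − 24 = 1
n=31: ⌈(32·437)/547⌉ − ⌈(31·437)/547⌉ = ⌈13984/547⌉ − ⌈13547/547⌉ = 26 − 25 = 1
n=32: ⌈(33·437)/547⌉ − ⌈(32·437)/547⌉ = ⌈14421/547⌉ − ⌈13984/547⌉ = 27 − 26 = 1
n=33: ⌈(34·437)/547⌉ − ⌈(33·437)/547⌉ = ⌈14858/547⌉ − ⌈14421/547⌉ = 28 − 27 = 1
n=34: ⌈(35·437)/547⌉ − ⌈(34·437)/547⌉ = ⌈15295/547⌉ − ⌈14858/547⌉ = 28 − 28 = 0
n=35: ⌈(36·437)/547⌉ − ⌈(35·437)/547⌉ = ⌈15732/547⌉ − ⌈15295/547⌉ = 29 − 28 = 1
n=36: ⌈(37·437)/547⌉ − ⌈(36·437)/547⌉ = ⌈16169/547⌉ − ⌈15732/547⌉ = 30 − 29 = 1
n=37: ⌈(38·437)/547⌉ − ⌈(37·437)/547⌉ = ⌈16606/547⌉ − ⌈16169/547⌉ = 31 − 30 = 1
n=38: ⌈(39·437)/547⌉ − ⌈(38·437)/547⌉ = ⌈17043/547⌉ − ⌈16606/547⌉ = 32 − 31 = 1
n=39: ⌈(40·437)/547⌉ − ⌈(39·437)/547⌉ = ⌈17480/547⌉ − ⌈17043/547⌉ = 32 − 32 = 0
n=40: ⌈(41·437)/547⌉ − ⌈(40·437)/547⌉ = ⌈17917/547⌉ − ⌈17480/547⌉ = 33 − 32 = 1
n=41: ⌈(42·437)/547⌉ − ⌈(41·437)/547⌉ = ⌈18354/547⌉ − ⌈17917/547⌉ = 34 − 33 = 1
n=42: ⌈(43·437)/547⌉ − ⌈(42·437)/547⌉ = ⌈18791/547⌉ − ⌈18354/547⌉ = 35 − 34 = 1
n=43: ⌈(44·437)/547⌉ − ⌈(43·437)/547⌉ = ⌈19228/547⌉ − ⌈18791/547⌉ = 36 − 35 = 1
n=44: ⌈(45·437)/547⌉ − ⌈(44·437)/547⌉ = ⌈19665/547⌉ − ⌈19228/547⌉ = 36 − 36 = 0
n=45: ⌈(46·437)/547⌉ − ⌈(45·437)/547⌉ = ⌈20102/547⌉ − ⌈19665/547⌉ = 37 − 36 = 1
n=46: ⌈(47·437)/547⌉ − ⌈(46·437)/547⌉ = ⌈20539/547⌉ − ⌈20102/547⌉ = 38 − 37 = 1
n=47: ⌈(48·437)/547⌉ − ⌈(47·437)/547⌉ = ⌈20976/547⌉ − ⌈20539/547⌉ = 39 − 38 = 1
n=48: ⌈(49·437)/547⌉ − ⌈(48·437)/547⌉ = ⌈21413/547⌉ − ⌈20976/547⌉ = 40 − 39 = 1
n=49: ⌈(50·437)/547⌉ − ⌈(49·437)/547⌉ = ⌈21850/547⌉ − ⌈21413/547⌉ = 40 − 40 = 0
n=50: ⌈(51·437)/547⌉ − ⌈(50·437)/547⌉ = ⌈22287/547⌉ − ⌈21850/547⌉ = 41 − 40 = 1
n=51: ⌈(52·437)/547⌉ − ⌈(51·437)/547⌉ = ⌈22724/547⌉ − ⌈22287/547⌉ = 42 − 41 = 1
n=52: ⌈(53·437)/547⌉ − ⌈(52·437)/547⌉ = ⌈23161/547⌉ − ⌈22724/547⌉ = 43 − 42 = 1
n=53: ⌈(54·437)/547⌉ − ⌈(53·437)/547⌉ = ⌈23598/547⌉ − ⌈23161/547⌉ = 44 − 43 = 1
n=54: ⌈(55·437)/547⌉ − ⌈(54·437)/547⌉ = ⌈24035/547⌉ − ⌈23598/547⌉ = 44 − 44 = 0
n=55: ⌈(56·437)/547⌉ − ⌈(55·437)/547⌉ = ⌈24472/547⌉ − ⌈24035/547⌉ = 45 − 44 = 1
n=56: ⌈(57·437)/547⌉ − ⌈(56·437)/547⌉ = ⌈24909/547⌉ − ⌈24472/547⌉ = 46 − 45 = 1
n=57: ⌈(58·437)/547⌉ − ⌈(57·437)/547⌉ = ⌈25346/547⌉ − ⌈24909/547⌉ = 47 − 46 = 1
n=58: ⌈(59·437)/547⌉ − ⌈(58·437)/547⌉ = ⌈25783/547⌉ − ⌈25346/547⌉ = 48 − 47 = 1
n=59: ⌈(60·437)/547⌉ − ⌈(59·437)/547⌉ = ⌈26220/547⌉ − ⌈25783/547⌉ = 48 − 48 = 0
n=60: ⌈(61·437)/547⌉ − ⌈(60·437)/547⌉ = ⌈26657/547⌉ − ⌈26220/547⌉ = 49 − 48 = 1
n=61: ⌈(62·437)/547⌉ − ⌈(61·437)/547⌉ = ⌈27094/547⌉ − ⌈26657/547⌉ = 50 − 49 = 1
n=62: ⌈(63·437)/547⌉ − ⌈(62·437)/547⌉ = ⌈27531/547⌉ − ⌈27094/547⌉ = 51 − 50 = 1
n=63: ⌈(64·437)/547⌉ − ⌈(63·437)/547⌉ = ⌈27968/547⌉ − ⌈27531/547⌉ = 52 − 51 = 1
n=64: ⌈(65·437)/547⌉ − ⌈(64·437)/547⌉ = ⌈28405/547⌉ − ⌈27968/547⌉ = 52 − 52 = 0
n=65: ⌈(66·437)/547⌉ − ⌈(65·437)/547⌉ = ⌈28842/547⌉ − ⌈28405/547⌉ = 53 − 52 = 1
n=66: ⌈(67·437)/547⌉ − ⌈(66·437)/547⌉ = ⌈29279/547⌉ − ⌈28842/547⌉ = 54 − 53 = 1
n=67: ⌈(68·437)/547⌉ − ⌈(67·437)/547⌉ = ⌈29716/547⌉ − ⌈29279/547⌉ = 55 − 54 = 1
n=68: ⌈(69·437)/547⌉ − ⌈(68·437)/547⌉ = ⌈30153/547⌉ − ⌈29716/547⌉ = 56 − 55 = 1
n=69: ⌈(70·437)/547⌉ − ⌈(69·437)/547⌉ = ⌈30590/547⌉ − ⌈30153/547⌉ = 56 − 56 = 0
n=70: ⌈(71·437)/547⌉ − ⌈(70·437)/547⌉ = ⌈31027/547⌉ − ⌈30590/547⌉ = 57 − 56 = 1
n=71: ⌈(72·437)/547⌉ − ⌈(71·437)/547⌉ = ⌈31464/547⌉ − ⌈31027/547⌉ = 58 − 57 = 1
n=72: ⌈(73·437)/547⌉ − ⌈(72·437)/547⌉ = ⌈31901/547⌉ − ⌈31464/547⌉ = 59 − 58 = 1
n=73: ⌈(74·437)/547⌉ − ⌈(73·437)/547⌉ = ⌈32338/547⌉ − ⌈31901/547⌉ = 60 − 59 = 1
n=74: ⌈(75·437)/547⌉ − ⌈(74·437)/547⌉ = ⌈32775/547⌉ − ⌈32338/547⌉ = 60 − 60 = 0
n=75: ⌈(76·437)/547⌉ − ⌈(75·437)/547⌉ = ⌈33212/547⌉ − ⌈32775/547⌉ = 61 − 60 = 1
n=76: ⌈(77·437)/547⌉ − ⌈(76·437)/547⌉ = ⌈33649/547⌉ − ⌈33212/547⌉ = 62 − 61 = 1
n=77: ⌈(78·437)/547⌉ − ⌈(77·437)/547⌉ = ⌈34086/547⌉ − ⌈33649/547⌉ = 63 − 62 = 1
n=78: ⌈(79·437)/547⌉ − ⌈(78·437)/547⌉ = ⌈34523/547⌉ − ⌈34086/547⌉ = 64 − 63 = 1
n=79: ⌈(80·437)/547⌉ − ⌈(79·437)/547⌉ = ⌈34960/547⌉ − ⌈34523/547⌉ = 64 − 64 = 0
n=80: ⌈(81·437)/547⌉ − ⌈(80·437)/547⌉ = ⌈35397/547⌉ − ⌈34960/547⌉ = 65 − 64 = 1
n=81: ⌈(82·437)/547⌉ − ⌈(81·437)/547⌉ = ⌈35834/547⌉ − ⌈35397/547⌉ = 66 − 65 = 1
n=82: ⌈(83·437)/547⌉ − ⌈(82·437)/547⌉ = ⌈36271/547⌉ − ⌈35834/547⌉ = 67 − 66 = 1
n=83: ⌈(84·437)/547⌉ − ⌈(83·437)/547⌉ = ⌈36708/547⌉ − ⌈36271/547⌉ = 68 − 67 = 1
n=84: ⌈(85·437)/547⌉ − ⌈(84·437)/547⌉ = ⌈37145/547⌉ − ⌈36708/547⌉ = 68 − 68 = 0
n=85: ⌈(86·437)/547⌉ − ⌈(85·437)/547⌉ = ⌈37582/547⌉ − ⌈37145/547⌉ = 69 − 68 = 1
n=86: ⌈(87·437)/547⌉ − ⌈(86·437)/547⌉ = ⌈38019/547⌉ − ⌈37582/547⌉ = 70 − 69 = 1
n=87: ⌈(88·437)/547⌉ − ⌈(87·437)/547⌉ = ⌈38456/547⌉ − ⌈38019/547⌉ = 71 − 70 = 1
n=88: ⌈(89·437)/547⌉ − ⌈(88·437)/547⌉ = ⌈38893/547⌉ − ⌈38456/547⌉ = 72 − 71 = 1
n=89: ⌈(90·437)/547⌉ − ⌈(89·437)/547⌉ = ⌈39330/547⌉ − ⌈38893/547⌉ = 72 − 72 = 0
n=90: ⌈(91·437)/547⌉ − ⌈(90·437)/547⌉ = ⌈39767/547⌉ − ⌈39330/547⌉ = 73 − 72 = 1
n=91: ⌈(92·437)/547⌉ − ⌈(91·437)/547⌉ = ⌈40204/547⌉ − ⌈39767/547⌉ = 74 − 73 = 1
n=92: ⌈(93·437)/547⌉ − ⌈(92·437)/547⌉ = ⌈40641/547⌉ − ⌈40204/547⌉ = 75 − 74 = 1
n=93: ⌈(94·437)/547⌉ − ⌈(93·437)/547⌉ = ⌈41078/547⌉ − ⌈40641/547⌉ = 76 − 75 = 1
n=94: ⌈(95·437)/547⌉ − ⌈(94·437)/547⌉ = ⌈41515/547⌉ − ⌈41078/547⌉ = 76 − 76 = 0
n=95: ⌈(96·437)/547⌉ − ⌈(95·437)/547⌉ = ⌈41952/547⌉ − ⌈41515/547⌉ = 77 − 76 = 1
n=96: ⌈(97·437)/547⌉ − ⌈(96·437)/547⌉ = ⌈42389/547⌉ − ⌈41952/547⌉ = 78 − 77 = 1
n=97: ⌈(98·437)/547⌉ − ⌈(97·437)/547⌉ = ⌈42826/547⌉ − ⌈42389/547⌉ = 79 − 78 = 1
n=98: ⌈(99·437)/547⌉ − ⌈(98·437)/547⌉ = ⌈43263/547⌉ − ⌈42826/547⌉ = 80 − 79 = 1
n=99: ⌈(100·437)/547⌉ − ⌈(99·437)/547⌉ = ⌈43700/547⌉ − ⌈43263/547⌉ = 80 − 80 = 0
n=100: ⌈(101·437)/547⌉ − ⌈(100·437)/547⌉ = ⌈44137/547⌉ − ⌈43700/547⌉ = 81 − 80 = 1
n=101: ⌈(102·437)/547⌉ − ⌈(101·437)/547⌉ = ⌈44574/547⌉ − ⌈44137/547⌉ = 82 − 81 = 1
n=102: ⌈(103·437)/547⌉ − ⌈(102·437)/547⌉ = ⌈45011/547⌉ − ⌈44574/547⌉ = 83 − 82 = 1
n=103: ⌈(104·437)/547⌉ − ⌈(103·437)/547⌉ = ⌈45448/547⌉ − ⌈45011/547⌉ = 84 − 83 = 1
n=104: ⌈(105·437)/547⌉ − ⌈(104·437)/547⌉ = ⌈45885/547⌉ − ⌈45448/547⌉ = 84 − 84 = 0
n=105: ⌈(106·437)/547⌉ − ⌈(105·437)/547⌉ = ⌈46322/547⌉ − ⌈45885/547⌉ = 85 − 84 = 1
n=106: ⌈(107·437)/547⌉ − ⌈(106·437)/547⌉ = ⌈46759/547⌉ − ⌈46322/547⌉ = 86 − 85 = 1
n=107: ⌈(108·437)/547⌉ − ⌈(107·437)/547⌉ = ⌈47196/547⌉ − ⌈46759/547⌉ = 87 − 86 = 1

111101111011110111101111011110111101111011110111101111011110111101111011110111101111011110111101111011110111


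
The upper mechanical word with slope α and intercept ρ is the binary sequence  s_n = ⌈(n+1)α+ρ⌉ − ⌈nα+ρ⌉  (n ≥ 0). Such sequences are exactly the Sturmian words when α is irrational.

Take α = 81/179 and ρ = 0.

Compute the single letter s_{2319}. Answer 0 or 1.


0

(n+1)α + ρ = (2320·81) / 179 = 187920/179
nα + ρ     = (2319·81) / 179 = 187839/179
⌈187920/179⌉ = 1050,  ⌈187839/179⌉ = 1050
s_{2319} = 1050 − 1050 = 0


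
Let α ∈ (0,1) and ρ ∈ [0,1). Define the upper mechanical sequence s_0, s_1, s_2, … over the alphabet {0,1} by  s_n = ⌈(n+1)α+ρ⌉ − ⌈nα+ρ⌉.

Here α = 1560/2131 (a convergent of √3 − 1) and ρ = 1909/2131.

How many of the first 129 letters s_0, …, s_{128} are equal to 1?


95

#1s = Σ_{n=0}^{128} s_n = Σ_{n=0}^{128} (⌈(n+1)α+ρ⌉ − ⌈nα+ρ⌉)
the sum telescopes: every ⌈nα+ρ⌉ with 0 < n < 129 appears once with + and once with −, leaving ⌈129α+ρ⌉ − ⌈0·α+ρ⌉
129α + ρ = (129·1560 + 1909) / 2131 = 203149/2131
ρ = 1909/2131
⌈203149/2131⌉ = 96,  ⌈1909/2131⌉ = 1
#1s = 96 − 1 = 95


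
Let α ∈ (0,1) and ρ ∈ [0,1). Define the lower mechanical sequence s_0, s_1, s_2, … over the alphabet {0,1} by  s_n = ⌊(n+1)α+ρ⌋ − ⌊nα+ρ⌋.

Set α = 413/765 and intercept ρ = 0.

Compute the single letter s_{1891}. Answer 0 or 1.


(n+1)α + ρ = (1892·413) / 765 = 781396/765
nα + ρ     = (1891·413) / 765 = 780983/765
⌊781396/765⌋ = 1021,  ⌊780983/765⌋ = 1020
s_{1891} = 1021 − 1020 = 1

1


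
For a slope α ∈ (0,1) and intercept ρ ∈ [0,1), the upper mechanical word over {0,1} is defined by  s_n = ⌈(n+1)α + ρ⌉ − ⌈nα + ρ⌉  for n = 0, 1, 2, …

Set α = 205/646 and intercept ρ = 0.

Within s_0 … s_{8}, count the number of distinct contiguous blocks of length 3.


3

t_n = ⌈(n·205)/646⌉ for n = 0 … 9:
  n=0…9: ⌈0/646⌉=0 ⌈205/646⌉=1 ⌈410/646⌉=1 ⌈615/646⌉=1 ⌈820/646⌉=2 ⌈1025/646⌉=2 ⌈1230/646⌉=2 ⌈1435/646⌉=3 ⌈1640/646⌉=3 ⌈1845/646⌉=3
s_n = t_(n+1) − t_n for n = 0 … 8 gives
prefix = 100100100
slide a length-3 window over [0..2] … [6..8] (7 windows); first occurrence of each distinct factor:
  [  0..  2] 100
  [  1..  3] 001
  [  2..  4] 010
  (the other 4 windows repeat one of these)
distinct factors: {001, 010, 100}
count = 3  (Sturmian bound for length 3 is 4)


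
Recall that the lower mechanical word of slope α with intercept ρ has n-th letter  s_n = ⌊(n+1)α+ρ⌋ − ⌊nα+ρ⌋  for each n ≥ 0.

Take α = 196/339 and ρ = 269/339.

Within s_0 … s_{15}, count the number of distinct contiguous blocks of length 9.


t_n = ⌊(n·196+269)/339⌋ for n = 0 … 16:
  n=0…9: ⌊269/339⌋=0 ⌊465/339⌋=1 ⌊661/339⌋=1 ⌊857/339⌋=2 ⌊1053/339⌋=3 ⌊1249/339⌋=3 ⌊1445/339⌋=4 ⌊1641/339⌋=4 ⌊1837/339⌋=5 ⌊2033/339⌋=5
  n=10…16: ⌊2229/339⌋=6 ⌊2425/339⌋=7 ⌊2621/339⌋=7 ⌊2817/339⌋=8 ⌊3013/339⌋=8 ⌊3209/339⌋=9 ⌊3405/339⌋=10
s_n = t_(n+1) − t_n for n = 0 … 15 gives
prefix = 1011010101101011
slide a length-9 window over [0..8] … [7..15] (8 windows); first occurrence of each distinct factor:
  [  0..  8] 101101010
  [  1..  9] 011010101
  [  2.. 10] 110101011
  [  3.. 11] 101010110
  [  4.. 12] 010101101
  [  5.. 13] 101011010
  [  6.. 14] 010110101
  [  7.. 15] 101101011
distinct factors: {010101101, 010110101, 011010101, 101010110, 101011010, 101101010, 101101011, 110101011}
count = 8  (Sturmian bound for length 9 is 10)

8


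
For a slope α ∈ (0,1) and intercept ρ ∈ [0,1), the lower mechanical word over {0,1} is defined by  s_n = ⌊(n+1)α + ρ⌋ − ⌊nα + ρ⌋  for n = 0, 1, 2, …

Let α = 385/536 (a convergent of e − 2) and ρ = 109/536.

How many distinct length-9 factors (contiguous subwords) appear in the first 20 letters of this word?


7

t_n = ⌊(n·385+109)/536⌋ for n = 0 … 20:
  n=0…9: ⌊109/536⌋=0 ⌊494/536⌋=0 ⌊879/536⌋=1 ⌊1264/536⌋=2 ⌊1649/536⌋=3 ⌊2034/536⌋=3 ⌊2419/536⌋=4 ⌊2804/536⌋=5 ⌊3189/536⌋=5 ⌊3574/536⌋=6
  n=10…19: ⌊3959/536⌋=7 ⌊4344/536⌋=8 ⌊4729/536⌋=8 ⌊5114/536⌋=9 ⌊5499/536⌋=10 ⌊5884/536⌋=10 ⌊6269/536⌋=11 ⌊6654/536⌋=12 ⌊7039/536⌋=13 ⌊7424/536⌋=13
  n=20: ⌊7809/536⌋=14
s_n = t_(n+1) − t_n for n = 0 … 19 gives
prefix = 01110110111011011101
slide a length-9 window over [0..8] … [11..19] (12 windows); first occurrence of each distinct factor:
  [  0..  8] 011101101
  [  1..  9] 111011011
  [  2.. 10] 110110111
  [  3.. 11] 101101110
  [  4.. 12] 011011101
  [  5.. 13] 110111011
  [  6.. 14] 101110110
  (the other 5 windows repeat one of these)
distinct factors: {011011101, 011101101, 101101110, 101110110, 110110111, 110111011, 111011011}
count = 7  (Sturmian bound for length 9 is 10)


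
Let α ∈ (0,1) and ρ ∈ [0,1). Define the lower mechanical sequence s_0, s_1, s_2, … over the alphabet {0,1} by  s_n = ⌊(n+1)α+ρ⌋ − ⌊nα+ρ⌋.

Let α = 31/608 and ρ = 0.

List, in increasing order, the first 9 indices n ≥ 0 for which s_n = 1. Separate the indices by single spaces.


19 39 58 78 98 117 137 156 176

n=0: ⌊31/608⌋−⌊0/608⌋ = 0−0 = 0
n=1: ⌊62/608⌋−⌊31/608⌋ = 0−0 = 0
  …
n=19: ⌊620/608⌋−⌊589/608⌋ = 1−0 = 1  ← one
n=20: ⌊651/608⌋−⌊620/608⌋ = 1−1 = 0
n=21: ⌊682/608⌋−⌊651/608⌋ = 1−1 = 0
  …
n=39: ⌊1240/608⌋−⌊1209/608⌋ = 2−1 = 1  ← one
n=40: ⌊1271/608⌋−⌊1240/608⌋ = 2−2 = 0
n=41: ⌊1302/608⌋−⌊1271/608⌋ = 2−2 = 0
  …
n=58: ⌊1829/608⌋−⌊1798/608⌋ = 3−2 = 1  ← one
n=59: ⌊1860/608⌋−⌊1829/608⌋ = 3−3 = 0
n=60: ⌊1891/608⌋−⌊1860/608⌋ = 3−3 = 0
  …
n=78: ⌊2449/608⌋−⌊2418/608⌋ = 4−3 = 1  ← one
n=79: ⌊2480/608⌋−⌊2449/608⌋ = 4−4 = 0
n=80: ⌊2511/608⌋−⌊2480/608⌋ = 4−4 = 0
  …
n=98: ⌊3069/608⌋−⌊3038/608⌋ = 5−4 = 1  ← one
n=99: ⌊3100/608⌋−⌊3069/608⌋ = 5−5 = 0
n=100: ⌊3131/608⌋−⌊3100/608⌋ = 5−5 = 0
  …
n=117: ⌊3658/608⌋−⌊3627/608⌋ = 6−5 = 1  ← one
n=118: ⌊3689/608⌋−⌊3658/608⌋ = 6−6 = 0
n=119: ⌊3720/608⌋−⌊3689/608⌋ = 6−6 = 0
  …
n=137: ⌊4278/608⌋−⌊4247/608⌋ = 7−6 = 1  ← one
n=138: ⌊4309/608⌋−⌊4278/608⌋ = 7−7 = 0
n=139: ⌊4340/608⌋−⌊4309/608⌋ = 7−7 = 0
  …
n=156: ⌊4867/608⌋−⌊4836/608⌋ = 8−7 = 1  ← one
n=157: ⌊4898/608⌋−⌊4867/608⌋ = 8−8 = 0
n=158: ⌊4929/608⌋−⌊4898/608⌋ = 8−8 = 0
  …
n=176: ⌊5487/608⌋−⌊5456/608⌋ = 9−8 = 1  ← one
positions of the first 9 ones: 19 39 58 78 98 117 137 156 176


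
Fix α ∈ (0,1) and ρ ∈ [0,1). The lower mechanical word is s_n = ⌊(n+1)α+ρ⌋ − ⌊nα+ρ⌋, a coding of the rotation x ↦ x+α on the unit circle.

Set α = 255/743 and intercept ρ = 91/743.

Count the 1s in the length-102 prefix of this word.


#1s = Σ_{n=0}^{101} s_n = Σ_{n=0}^{101} (⌊(n+1)α+ρ⌋ − ⌊nα+ρ⌋)
the sum telescopes: every ⌊nα+ρ⌋ with 0 < n < 102 appears once with + and once with −, leaving ⌊102α+ρ⌋ − ⌊0·α+ρ⌋
102α + ρ = (102·255 + 91) / 743 = 26101/743
ρ = 91/743
⌊26101/743⌋ = 35,  ⌊91/743⌋ = 0
#1s = 35 − 0 = 35

35


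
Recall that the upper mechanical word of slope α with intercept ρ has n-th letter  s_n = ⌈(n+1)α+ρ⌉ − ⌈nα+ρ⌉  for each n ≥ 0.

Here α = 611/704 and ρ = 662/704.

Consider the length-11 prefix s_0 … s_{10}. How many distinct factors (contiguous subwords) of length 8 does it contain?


4

t_n = ⌈(n·611+662)/704⌉ for n = 0 … 11:
  n=0…9: ⌈662/704⌉=1 ⌈1273/704⌉=2 ⌈1884/704⌉=3 ⌈2495/704⌉=4 ⌈3106/704⌉=5 ⌈3717/704⌉=6 ⌈4328/704⌉=7 ⌈4939/704⌉=8 ⌈5550/704⌉=8 ⌈6161/704⌉=9
  n=10…11: ⌈6772/704⌉=10 ⌈7383/704⌉=11
s_n = t_(n+1) − t_n for n = 0 … 10 gives
prefix = 11111110111
slide a length-8 window over [0..7] … [3..10] (4 windows); first occurrence of each distinct factor:
  [  0..  7] 11111110
  [  1..  8] 11111101
  [  2..  9] 11111011
  [  3.. 10] 11110111
distinct factors: {11110111, 11111011, 11111101, 11111110}
count = 4  (Sturmian bound for length 8 is 9)


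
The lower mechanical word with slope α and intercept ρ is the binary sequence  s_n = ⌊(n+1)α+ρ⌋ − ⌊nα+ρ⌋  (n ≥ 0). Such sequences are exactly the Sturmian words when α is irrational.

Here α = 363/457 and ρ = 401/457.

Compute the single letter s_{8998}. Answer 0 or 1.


(n+1)α + ρ = (8999·363 + 401) / 457 = 3267038/457
nα + ρ     = (8998·363 + 401) / 457 = 3266675/457
⌊3267038/457⌋ = 7148,  ⌊3266675/457⌋ = 7148
s_{8998} = 7148 − 7148 = 0

0


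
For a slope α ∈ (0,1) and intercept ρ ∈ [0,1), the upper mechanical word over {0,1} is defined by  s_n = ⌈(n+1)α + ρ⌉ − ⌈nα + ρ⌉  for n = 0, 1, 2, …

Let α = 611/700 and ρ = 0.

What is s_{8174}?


(n+1)α + ρ = (8175·611) / 700 = 4994925/700
nα + ρ     = (8174·611) / 700 = 4994314/700
⌈4994925/700⌉ = 7136,  ⌈4994314/700⌉ = 7135
s_{8174} = 7136 − 7135 = 1

1


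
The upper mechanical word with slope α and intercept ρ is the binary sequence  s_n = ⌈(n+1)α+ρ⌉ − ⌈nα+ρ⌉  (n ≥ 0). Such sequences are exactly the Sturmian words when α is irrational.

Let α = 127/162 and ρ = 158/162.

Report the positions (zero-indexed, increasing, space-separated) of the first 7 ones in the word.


n=0: ⌈285/162⌉−⌈158/162⌉ = 2−1 = 1  ← one
n=1: ⌈412/162⌉−⌈285/162⌉ = 3−2 = 1  ← one
n=2: ⌈539/162⌉−⌈412/162⌉ = 4−3 = 1  ← one
n=3: ⌈666/162⌉−⌈539/162⌉ = 5−4 = 1  ← one
n=4: ⌈793/162⌉−⌈666/162⌉ = 5−5 = 0
n=5: ⌈920/162⌉−⌈793/162⌉ = 6−5 = 1  ← one
n=6: ⌈1047/162⌉−⌈920/162⌉ = 7−6 = 1  ← one
n=7: ⌈1174/162⌉−⌈1047/162⌉ = 8−7 = 1  ← one
positions of the first 7 ones: 0 1 2 3 5 6 7

0 1 2 3 5 6 7


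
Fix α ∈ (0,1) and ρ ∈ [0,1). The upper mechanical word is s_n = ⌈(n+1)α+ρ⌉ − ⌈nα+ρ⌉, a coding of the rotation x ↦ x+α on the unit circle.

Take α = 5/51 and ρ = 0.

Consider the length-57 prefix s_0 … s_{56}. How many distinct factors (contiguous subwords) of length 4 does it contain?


5

t_n = ⌈(n·5)/51⌉ for n = 0 … 57:
  n=0…9: ⌈0/51⌉=0 ⌈5/51⌉=1 ⌈10/51⌉=1 ⌈15/51⌉=1 ⌈20/51⌉=1 ⌈25/51⌉=1 ⌈30/51⌉=1 ⌈35/51⌉=1 ⌈40/51⌉=1 ⌈45/51⌉=1
  n=10…19: ⌈50/51⌉=1 ⌈55/51⌉=2 ⌈60/51⌉=2 ⌈65/51⌉=2 ⌈70/51⌉=2 ⌈75/51⌉=2 ⌈80/51⌉=2 ⌈85/51⌉=2 ⌈90/51⌉=2 ⌈95/51⌉=2
  n=20…29: ⌈100/51⌉=2 ⌈105/51⌉=3 ⌈110/51⌉=3 ⌈115/51⌉=3 ⌈120/51⌉=3 ⌈125/51⌉=3 ⌈130/51⌉=3 ⌈135/51⌉=3 ⌈140/51⌉=3 ⌈145/51⌉=3
  n=30…39: ⌈150/51⌉=3 ⌈155/51⌉=4 ⌈160/51⌉=4 ⌈165/51⌉=4 ⌈170/51⌉=4 ⌈175/51⌉=4 ⌈180/51⌉=4 ⌈185/51⌉=4 ⌈190/51⌉=4 ⌈195/51⌉=4
  n=40…49: ⌈200/51⌉=4 ⌈205/51⌉=5 ⌈210/51⌉=5 ⌈215/51⌉=5 ⌈220/51⌉=5 ⌈225/51⌉=5 ⌈230/51⌉=5 ⌈235/51⌉=5 ⌈240/51⌉=5 ⌈245/51⌉=5
  n=50…57: ⌈250/51⌉=5 ⌈255/51⌉=5 ⌈260/51⌉=6 ⌈265/51⌉=6 ⌈270/51⌉=6 ⌈275/51⌉=6 ⌈280/51⌉=6 ⌈285/51⌉=6
s_n = t_(n+1) − t_n for n = 0 … 56 gives
prefix = 100000000010000000001000000000100000000010000000000100000
slide a length-4 window over [0..3] … [53..56] (54 windows); first occurrence of each distinct factor:
  [  0..  3] 1000
  [  1..  4] 0000
  [  7.. 10] 0001
  [  8.. 11] 0010
  [  9.. 12] 0100
  (the other 49 windows repeat one of these)
distinct factors: {0000, 0001, 0010, 0100, 1000}
count = 5  (Sturmian bound for length 4 is 5)


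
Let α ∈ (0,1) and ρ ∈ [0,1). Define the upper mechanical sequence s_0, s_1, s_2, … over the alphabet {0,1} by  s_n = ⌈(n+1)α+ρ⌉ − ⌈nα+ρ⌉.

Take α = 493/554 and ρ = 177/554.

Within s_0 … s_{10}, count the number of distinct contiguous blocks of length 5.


t_n = ⌈(n·493+177)/554⌉ for n = 0 … 11:
  n=0…9: ⌈177/554⌉=1 ⌈670/554⌉=2 ⌈1163/554⌉=3 ⌈1656/554⌉=3 ⌈2149/554⌉=4 ⌈2642/554⌉=5 ⌈3135/554⌉=6 ⌈3628/554⌉=7 ⌈4121/554⌉=8 ⌈4614/554⌉=9
  n=10…11: ⌈5107/554⌉=10 ⌈5600/554⌉=11
s_n = t_(n+1) − t_n for n = 0 … 10 gives
prefix = 11011111111
slide a length-5 window over [0..4] … [6..10] (7 windows); first occurrence of each distinct factor:
  [  0..  4] 11011
  [  1..  5] 10111
  [  2..  6] 01111
  [  3..  7] 11111
  (the other 3 windows repeat one of these)
distinct factors: {01111, 10111, 11011, 11111}
count = 4  (Sturmian bound for length 5 is 6)

4


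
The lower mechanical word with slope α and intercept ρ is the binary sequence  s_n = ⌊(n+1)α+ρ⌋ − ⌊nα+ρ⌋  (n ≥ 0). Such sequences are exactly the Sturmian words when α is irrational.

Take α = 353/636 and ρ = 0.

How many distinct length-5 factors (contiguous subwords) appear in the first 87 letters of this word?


6

t_n = ⌊(n·353)/636⌋ for n = 0 … 87:
  n=0…9: ⌊0/636⌋=0 ⌊353/636⌋=0 ⌊706/636⌋=1 ⌊1059/636⌋=1 ⌊1412/636⌋=2 ⌊1765/636⌋=2 ⌊2118/636⌋=3 ⌊2471/636⌋=3 ⌊2824/636⌋=4 ⌊3177/636⌋=4
  n=10…19: ⌊3530/636⌋=5 ⌊3883/636⌋=6 ⌊4236/636⌋=6 ⌊4589/636⌋=7 ⌊4942/636⌋=7 ⌊5295/636⌋=8 ⌊5648/636⌋=8 ⌊6001/636⌋=9 ⌊6354/636⌋=9 ⌊6707/636⌋=10
  n=20…29: ⌊7060/636⌋=11 ⌊7413/636⌋=11 ⌊7766/636⌋=12 ⌊8119/636⌋=12 ⌊8472/636⌋=13 ⌊8825/636⌋=13 ⌊9178/636⌋=14 ⌊9531/636⌋=14 ⌊9884/636⌋=15 ⌊10237/636⌋=16
  n=30…39: ⌊10590/636⌋=16 ⌊10943/636⌋=17 ⌊11296/636⌋=17 ⌊11649/636⌋=18 ⌊12002/636⌋=18 ⌊12355/636⌋=19 ⌊12708/636⌋=19 ⌊13061/636⌋=20 ⌊13414/636⌋=21 ⌊13767/636⌋=21
  n=40…49: ⌊14120/636⌋=22 ⌊14473/636⌋=22 ⌊14826/636⌋=23 ⌊15179/636⌋=23 ⌊15532/636⌋=24 ⌊15885/636⌋=24 ⌊16238/636⌋=25 ⌊16591/636⌋=26 ⌊16944/636⌋=26 ⌊17297/636⌋=27
  n=50…59: ⌊17650/636⌋=27 ⌊18003/636⌋=28 ⌊18356/636⌋=28 ⌊18709/636⌋=29 ⌊19062/636⌋=29 ⌊19415/636⌋=30 ⌊19768/636⌋=31 ⌊20121/636⌋=31 ⌊20474/636⌋=32 ⌊20827/636⌋=32
  n=60…69: ⌊21180/636⌋=33 ⌊21533/636⌋=33 ⌊21886/636⌋=34 ⌊22239/636⌋=34 ⌊22592/636⌋=35 ⌊22945/636⌋=36 ⌊23298/636⌋=36 ⌊23651/636⌋=37 ⌊24004/636⌋=37 ⌊24357/636⌋=38
  n=70…79: ⌊24710/636⌋=38 ⌊25063/636⌋=39 ⌊25416/636⌋=39 ⌊25769/636⌋=40 ⌊26122/636⌋=41 ⌊26475/636⌋=41 ⌊26828/636⌋=42 ⌊27181/636⌋=42 ⌊27534/636⌋=43 ⌊27887/636⌋=43
  n=80…87: ⌊28240/636⌋=44 ⌊28593/636⌋=44 ⌊28946/636⌋=45 ⌊29299/636⌋=46 ⌊29652/636⌋=46 ⌊30005/636⌋=47 ⌊30358/636⌋=47 ⌊30711/636⌋=48
s_n = t_(n+1) − t_n for n = 0 … 86 gives
prefix = 010101010110101010110101010110101010110101010110101010110101010110101010110101010110101
slide a length-5 window over [0..4] … [82..86] (83 windows); first occurrence of each distinct factor:
  [  0..  4] 01010
  [  1..  5] 10101
  [  6.. 10] 01011
  [  7.. 11] 10110
  [  8.. 12] 01101
  [  9.. 13] 11010
  (the other 77 windows repeat one of these)
distinct factors: {01010, 01011, 01101, 10101, 10110, 11010}
count = 6  (Sturmian bound for length 5 is 6)


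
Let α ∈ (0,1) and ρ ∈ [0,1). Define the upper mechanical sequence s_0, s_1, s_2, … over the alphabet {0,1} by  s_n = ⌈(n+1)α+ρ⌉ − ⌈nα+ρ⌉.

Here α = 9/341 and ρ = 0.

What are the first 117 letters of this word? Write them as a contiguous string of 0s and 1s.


n=0: ⌈(1·9)/341⌉ − ⌈(0·9)/341⌉ = ⌈9/341⌉ − ⌈0/341⌉ = 1 − 0 = 1
n=1: ⌈(2·9)/341⌉ − ⌈(1·9)/341⌉ = ⌈18/341⌉ − ⌈9/341⌉ = 1 − 1 = 0
n=2: ⌈(3·9)/341⌉ − ⌈(2·9)/341⌉ = ⌈27/341⌉ − ⌈18/341⌉ = 1 − 1 = 0
n=3: ⌈(4·9)/341⌉ − ⌈(3·9)/341⌉ = ⌈36/341⌉ − ⌈27/341⌉ = 1 − 1 = 0
n=4: ⌈(5·9)/341⌉ − ⌈(4·9)/341⌉ = ⌈45/341⌉ − ⌈36/341⌉ = 1 − 1 = 0
n=5: ⌈(6·9)/341⌉ − ⌈(5·9)/341⌉ = ⌈54/341⌉ − ⌈45/341⌉ = 1 − 1 = 0
n=6: ⌈(7·9)/341⌉ − ⌈(6·9)/341⌉ = ⌈63/341⌉ − ⌈54/341⌉ = 1 − 1 = 0
n=7: ⌈(8·9)/341⌉ − ⌈(7·9)/341⌉ = ⌈72/341⌉ − ⌈63/341⌉ = 1 − 1 = 0
n=8: ⌈(9·9)/341⌉ − ⌈(8·9)/341⌉ = ⌈81/341⌉ − ⌈72/341⌉ = 1 − 1 = 0
n=9: ⌈(10·9)/341⌉ − ⌈(9·9)/341⌉ = ⌈90/341⌉ − ⌈81/341⌉ = 1 − 1 = 0
n=10: ⌈(11·9)/341⌉ − ⌈(10·9)/341⌉ = ⌈99/341⌉ − ⌈90/341⌉ = 1 − 1 = 0
n=11: ⌈(12·9)/341⌉ − ⌈(11·9)/341⌉ = ⌈108/341⌉ − ⌈99/341⌉ = 1 − 1 = 0
n=12: ⌈(13·9)/341⌉ − ⌈(12·9)/341⌉ = ⌈117/341⌉ − ⌈108/341⌉ = 1 − 1 = 0
n=13: ⌈(14·9)/341⌉ − ⌈(13·9)/341⌉ = ⌈126/341⌉ − ⌈117/341⌉ = 1 − 1 = 0
n=14: ⌈(15·9)/341⌉ − ⌈(14·9)/341⌉ = ⌈135/341⌉ − ⌈126/341⌉ = 1 − 1 = 0
n=15: ⌈(16·9)/341⌉ − ⌈(15·9)/341⌉ = ⌈144/341⌉ − ⌈135/341⌉ = 1 − 1 = 0
n=16: ⌈(17·9)/341⌉ − ⌈(16·9)/341⌉ = ⌈153/341⌉ − ⌈144/341⌉ = 1 − 1 = 0
n=17: ⌈(18·9)/341⌉ − ⌈(17·9)/341⌉ = ⌈162/341⌉ − ⌈153/341⌉ = 1 − 1 = 0
n=18: ⌈(19·9)/341⌉ − ⌈(18·9)/341⌉ = ⌈171/341⌉ − ⌈162/341⌉ = 1 − 1 = 0
n=19: ⌈(20·9)/341⌉ − ⌈(19·9)/341⌉ = ⌈180/341⌉ − ⌈171/341⌉ = 1 − 1 = 0
n=20: ⌈(21·9)/341⌉ − ⌈(20·9)/341⌉ = ⌈189/341⌉ − ⌈180/341⌉ = 1 − 1 = 0
n=21: ⌈(22·9)/341⌉ − ⌈(21·9)/341⌉ = ⌈198/341⌉ − ⌈189/341⌉ = 1 − 1 = 0
n=22: ⌈(23·9)/341⌉ − ⌈(22·9)/341⌉ = ⌈207/341⌉ − ⌈198/341⌉ = 1 − 1 = 0
n=23: ⌈(24·9)/341⌉ − ⌈(23·9)/341⌉ = ⌈216/341⌉ − ⌈207/341⌉ = 1 − 1 = 0
n=24: ⌈(25·9)/341⌉ − ⌈(24·9)/341⌉ = ⌈225/341⌉ − ⌈216/341⌉ = 1 − 1 = 0
n=25: ⌈(26·9)/341⌉ − ⌈(25·9)/341⌉ = ⌈234/341⌉ − ⌈225/341⌉ = 1 − 1 = 0
n=26: ⌈(27·9)/341⌉ − ⌈(26·9)/341⌉ = ⌈243/341⌉ − ⌈234/341⌉ = 1 − 1 = 0
n=27: ⌈(28·9)/341⌉ − ⌈(27·9)/341⌉ = ⌈252/341⌉ − ⌈243/341⌉ = 1 − 1 = 0
n=28: ⌈(29·9)/341⌉ − ⌈(28·9)/341⌉ = ⌈261/341⌉ − ⌈252/341⌉ = 1 − 1 = 0
n=29: ⌈(30·9)/341⌉ − ⌈(29·9)/341⌉ = ⌈270/341⌉ − ⌈261/341⌉ = 1 − 1 = 0
n=30: ⌈(31·9)/341⌉ − ⌈(30·9)/341⌉ = ⌈279/341⌉ − ⌈270/341⌉ = 1 − 1 = 0
n=31: ⌈(32·9)/341⌉ − ⌈(31·9)/341⌉ = ⌈288/341⌉ − ⌈279/341⌉ = 1 − 1 = 0
n=32: ⌈(33·9)/341⌉ − ⌈(32·9)/341⌉ = ⌈297/341⌉ − ⌈288/341⌉ = 1 − 1 = 0
n=33: ⌈(34·9)/341⌉ − ⌈(33·9)/341⌉ = ⌈306/341⌉ − ⌈297/341⌉ = 1 − 1 = 0
n=34: ⌈(35·9)/341⌉ − ⌈(34·9)/341⌉ = ⌈315/341⌉ − ⌈306/341⌉ = 1 − 1 = 0
n=35: ⌈(36·9)/341⌉ − ⌈(35·9)/341⌉ = ⌈324/341⌉ − ⌈315/341⌉ = 1 − 1 = 0
n=36: ⌈(37·9)/341⌉ − ⌈(36·9)/341⌉ = ⌈333/341⌉ − ⌈324/341⌉ = 1 − 1 = 0
n=37: ⌈(38·9)/341⌉ − ⌈(37·9)/341⌉ = ⌈342/341⌉ − ⌈333/341⌉ = 2 − 1 = 1
n=38: ⌈(39·9)/341⌉ − ⌈(38·9)/341⌉ = ⌈351/341⌉ − ⌈342/341⌉ = 2 − 2 = 0
n=39: ⌈(40·9)/341⌉ − ⌈(39·9)/341⌉ = ⌈360/341⌉ − ⌈351/341⌉ = 2 − 2 = 0
n=40: ⌈(41·9)/341⌉ − ⌈(40·9)/341⌉ = ⌈369/341⌉ − ⌈360/341⌉ = 2 − 2 = 0
n=41: ⌈(42·9)/341⌉ − ⌈(41·9)/341⌉ = ⌈378/341⌉ − ⌈369/341⌉ = 2 − 2 = 0
n=42: ⌈(43·9)/341⌉ − ⌈(42·9)/341⌉ = ⌈387/341⌉ − ⌈378/341⌉ = 2 − 2 = 0
n=43: ⌈(44·9)/341⌉ − ⌈(43·9)/341⌉ = ⌈396/341⌉ − ⌈387/341⌉ = 2 − 2 = 0
n=44: ⌈(45·9)/341⌉ − ⌈(44·9)/341⌉ = ⌈405/341⌉ − ⌈396/341⌉ = 2 − 2 = 0
n=45: ⌈(46·9)/341⌉ − ⌈(45·9)/341⌉ = ⌈414/341⌉ − ⌈405/341⌉ = 2 − 2 = 0
n=46: ⌈(47·9)/341⌉ − ⌈(46·9)/341⌉ = ⌈423/341⌉ − ⌈414/341⌉ = 2 − 2 = 0
n=47: ⌈(48·9)/341⌉ − ⌈(47·9)/341⌉ = ⌈432/341⌉ − ⌈423/341⌉ = 2 − 2 = 0
n=48: ⌈(49·9)/341⌉ − ⌈(48·9)/341⌉ = ⌈441/341⌉ − ⌈432/341⌉ = 2 − 2 = 0
n=49: ⌈(50·9)/341⌉ − ⌈(49·9)/341⌉ = ⌈450/341⌉ − ⌈441/341⌉ = 2 − 2 = 0
n=50: ⌈(51·9)/341⌉ − ⌈(50·9)/341⌉ = ⌈459/341⌉ − ⌈450/341⌉ = 2 − 2 = 0
n=51: ⌈(52·9)/341⌉ − ⌈(51·9)/341⌉ = ⌈468/341⌉ − ⌈459/341⌉ = 2 − 2 = 0
n=52: ⌈(53·9)/341⌉ − ⌈(52·9)/341⌉ = ⌈477/341⌉ − ⌈468/341⌉ = 2 − 2 = 0
n=53: ⌈(54·9)/341⌉ − ⌈(53·9)/341⌉ = ⌈486/341⌉ − ⌈477/341⌉ = 2 − 2 = 0
n=54: ⌈(55·9)/341⌉ − ⌈(54·9)/341⌉ = ⌈495/341⌉ − ⌈486/341⌉ = 2 − 2 = 0
n=55: ⌈(56·9)/341⌉ − ⌈(55·9)/341⌉ = ⌈504/341⌉ − ⌈495/341⌉ = 2 − 2 = 0
n=56: ⌈(57·9)/341⌉ − ⌈(56·9)/341⌉ = ⌈513/341⌉ − ⌈504/341⌉ = 2 − 2 = 0
n=57: ⌈(58·9)/341⌉ − ⌈(57·9)/341⌉ = ⌈522/341⌉ − ⌈513/341⌉ = 2 − 2 = 0
n=58: ⌈(59·9)/341⌉ − ⌈(58·9)/341⌉ = ⌈531/341⌉ − ⌈522/341⌉ = 2 − 2 = 0
n=59: ⌈(60·9)/341⌉ − ⌈(59·9)/341⌉ = ⌈540/341⌉ − ⌈531/341⌉ = 2 − 2 = 0
n=60: ⌈(61·9)/341⌉ − ⌈(60·9)/341⌉ = ⌈549/341⌉ − ⌈540/341⌉ = 2 − 2 = 0
n=61: ⌈(62·9)/341⌉ − ⌈(61·9)/341⌉ = ⌈558/341⌉ − ⌈549/341⌉ = 2 − 2 = 0
n=62: ⌈(63·9)/341⌉ − ⌈(62·9)/341⌉ = ⌈567/341⌉ − ⌈558/341⌉ = 2 − 2 = 0
n=63: ⌈(64·9)/341⌉ − ⌈(63·9)/341⌉ = ⌈576/341⌉ − ⌈567/341⌉ = 2 − 2 = 0
n=64: ⌈(65·9)/341⌉ − ⌈(64·9)/341⌉ = ⌈585/341⌉ − ⌈576/341⌉ = 2 − 2 = 0
n=65: ⌈(66·9)/341⌉ − ⌈(65·9)/341⌉ = ⌈594/341⌉ − ⌈585/341⌉ = 2 − 2 = 0
n=66: ⌈(67·9)/341⌉ − ⌈(66·9)/341⌉ = ⌈603/341⌉ − ⌈594/341⌉ = 2 − 2 = 0
n=67: ⌈(68·9)/341⌉ − ⌈(67·9)/341⌉ = ⌈612/341⌉ − ⌈603/341⌉ = 2 − 2 = 0
n=68: ⌈(69·9)/341⌉ − ⌈(68·9)/341⌉ = ⌈621/341⌉ − ⌈612/341⌉ = 2 − 2 = 0
n=69: ⌈(70·9)/341⌉ − ⌈(69·9)/341⌉ = ⌈630/341⌉ − ⌈621/341⌉ = 2 − 2 = 0
n=70: ⌈(71·9)/341⌉ − ⌈(70·9)/341⌉ = ⌈639/341⌉ − ⌈630/341⌉ = 2 − 2 = 0
n=71: ⌈(72·9)/341⌉ − ⌈(71·9)/341⌉ = ⌈648/341⌉ − ⌈639/341⌉ = 2 − 2 = 0
n=72: ⌈(73·9)/341⌉ − ⌈(72·9)/341⌉ = ⌈657/341⌉ − ⌈648/341⌉ = 2 − 2 = 0
n=73: ⌈(74·9)/341⌉ − ⌈(73·9)/341⌉ = ⌈666/341⌉ − ⌈657/341⌉ = 2 − 2 = 0
n=74: ⌈(75·9)/341⌉ − ⌈(74·9)/341⌉ = ⌈675/341⌉ − ⌈666/341⌉ = 2 − 2 = 0
n=75: ⌈(76·9)/341⌉ − ⌈(75·9)/341⌉ = ⌈684/341⌉ − ⌈675/341⌉ = 3 − 2 = 1
n=76: ⌈(77·9)/341⌉ − ⌈(76·9)/341⌉ = ⌈693/341⌉ − ⌈684/341⌉ = 3 − 3 = 0
n=77: ⌈(78·9)/341⌉ − ⌈(77·9)/341⌉ = ⌈702/341⌉ − ⌈693/341⌉ = 3 − 3 = 0
n=78: ⌈(79·9)/341⌉ − ⌈(78·9)/341⌉ = ⌈711/341⌉ − ⌈702/341⌉ = 3 − 3 = 0
n=79: ⌈(80·9)/341⌉ − ⌈(79·9)/341⌉ = ⌈720/341⌉ − ⌈711/341⌉ = 3 − 3 = 0
n=80: ⌈(81·9)/341⌉ − ⌈(80·9)/341⌉ = ⌈729/341⌉ − ⌈720/341⌉ = 3 − 3 = 0
n=81: ⌈(82·9)/341⌉ − ⌈(81·9)/341⌉ = ⌈738/341⌉ − ⌈729/341⌉ = 3 − 3 = 0
n=82: ⌈(83·9)/341⌉ − ⌈(82·9)/341⌉ = ⌈747/341⌉ − ⌈738/341⌉ = 3 − 3 = 0
n=83: ⌈(84·9)/341⌉ − ⌈(83·9)/341⌉ = ⌈756/341⌉ − ⌈747/341⌉ = 3 − 3 = 0
n=84: ⌈(85·9)/341⌉ − ⌈(84·9)/341⌉ = ⌈765/341⌉ − ⌈756/341⌉ = 3 − 3 = 0
n=85: ⌈(86·9)/341⌉ − ⌈(85·9)/341⌉ = ⌈774/341⌉ − ⌈765/341⌉ = 3 − 3 = 0
n=86: ⌈(87·9)/341⌉ − ⌈(86·9)/341⌉ = ⌈783/341⌉ − ⌈774/341⌉ = 3 − 3 = 0
n=87: ⌈(88·9)/341⌉ − ⌈(87·9)/341⌉ = ⌈792/341⌉ − ⌈783/341⌉ = 3 − 3 = 0
n=88: ⌈(89·9)/341⌉ − ⌈(88·9)/341⌉ = ⌈801/341⌉ − ⌈792/341⌉ = 3 − 3 = 0
n=89: ⌈(90·9)/341⌉ − ⌈(89·9)/341⌉ = ⌈810/341⌉ − ⌈801/341⌉ = 3 − 3 = 0
n=90: ⌈(91·9)/341⌉ − ⌈(90·9)/341⌉ = ⌈819/341⌉ − ⌈810/341⌉ = 3 − 3 = 0
n=91: ⌈(92·9)/341⌉ − ⌈(91·9)/341⌉ = ⌈828/341⌉ − ⌈819/341⌉ = 3 − 3 = 0
n=92: ⌈(93·9)/341⌉ − ⌈(92·9)/341⌉ = ⌈837/341⌉ − ⌈828/341⌉ = 3 − 3 = 0
n=93: ⌈(94·9)/341⌉ − ⌈(93·9)/341⌉ = ⌈846/341⌉ − ⌈837/341⌉ = 3 − 3 = 0
n=94: ⌈(95·9)/341⌉ − ⌈(94·9)/341⌉ = ⌈855/341⌉ − ⌈846/341⌉ = 3 − 3 = 0
n=95: ⌈(96·9)/341⌉ − ⌈(95·9)/341⌉ = ⌈864/341⌉ − ⌈855/341⌉ = 3 − 3 = 0
n=96: ⌈(97·9)/341⌉ − ⌈(96·9)/341⌉ = ⌈873/341⌉ − ⌈864/341⌉ = 3 − 3 = 0
n=97: ⌈(98·9)/341⌉ − ⌈(97·9)/341⌉ = ⌈882/341⌉ − ⌈873/341⌉ = 3 − 3 = 0
n=98: ⌈(99·9)/341⌉ − ⌈(98·9)/341⌉ = ⌈891/341⌉ − ⌈882/341⌉ = 3 − 3 = 0
n=99: ⌈(100·9)/341⌉ − ⌈(99·9)/341⌉ = ⌈900/341⌉ − ⌈891/341⌉ = 3 − 3 = 0
n=100: ⌈(101·9)/341⌉ − ⌈(100·9)/341⌉ = ⌈909/341⌉ − ⌈900/341⌉ = 3 − 3 = 0
n=101: ⌈(102·9)/341⌉ − ⌈(101·9)/341⌉ = ⌈918/341⌉ − ⌈909/341⌉ = 3 − 3 = 0
n=102: ⌈(103·9)/341⌉ − ⌈(102·9)/341⌉ = ⌈927/341⌉ − ⌈918/341⌉ = 3 − 3 = 0
n=103: ⌈(104·9)/341⌉ − ⌈(103·9)/341⌉ = ⌈936/341⌉ − ⌈927/341⌉ = 3 − 3 = 0
n=104: ⌈(105·9)/341⌉ − ⌈(104·9)/341⌉ = ⌈945/341⌉ − ⌈936/341⌉ = 3 − 3 = 0
n=105: ⌈(106·9)/341⌉ − ⌈(105·9)/341⌉ = ⌈954/341⌉ − ⌈945/341⌉ = 3 − 3 = 0
n=106: ⌈(107·9)/341⌉ − ⌈(106·9)/341⌉ = ⌈963/341⌉ − ⌈954/341⌉ = 3 − 3 = 0
n=107: ⌈(108·9)/341⌉ − ⌈(107·9)/341⌉ = ⌈972/341⌉ − ⌈963/341⌉ = 3 − 3 = 0
n=108: ⌈(109·9)/341⌉ − ⌈(108·9)/341⌉ = ⌈981/341⌉ − ⌈972/341⌉ = 3 − 3 = 0
n=109: ⌈(110·9)/341⌉ − ⌈(109·9)/341⌉ = ⌈990/341⌉ − ⌈981/341⌉ = 3 − 3 = 0
n=110: ⌈(111·9)/341⌉ − ⌈(110·9)/341⌉ = ⌈999/341⌉ − ⌈990/341⌉ = 3 − 3 = 0
n=111: ⌈(112·9)/341⌉ − ⌈(111·9)/341⌉ = ⌈1008/341⌉ − ⌈999/341⌉ = 3 − 3 = 0
n=112: ⌈(113·9)/341⌉ − ⌈(112·9)/341⌉ = ⌈1017/341⌉ − ⌈1008/341⌉ = 3 − 3 = 0
n=113: ⌈(114·9)/341⌉ − ⌈(113·9)/341⌉ = ⌈1026/341⌉ − ⌈1017/341⌉ = 4 − 3 = 1
n=114: ⌈(115·9)/341⌉ − ⌈(114·9)/341⌉ = ⌈1035/341⌉ − ⌈1026/341⌉ = 4 − 4 = 0
n=115: ⌈(116·9)/341⌉ − ⌈(115·9)/341⌉ = ⌈1044/341⌉ − ⌈1035/341⌉ = 4 − 4 = 0
n=116: ⌈(117·9)/341⌉ − ⌈(116·9)/341⌉ = ⌈1053/341⌉ − ⌈1044/341⌉ = 4 − 4 = 0

100000000000000000000000000000000000010000000000000000000000000000000000000100000000000000000000000000000000000001000
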